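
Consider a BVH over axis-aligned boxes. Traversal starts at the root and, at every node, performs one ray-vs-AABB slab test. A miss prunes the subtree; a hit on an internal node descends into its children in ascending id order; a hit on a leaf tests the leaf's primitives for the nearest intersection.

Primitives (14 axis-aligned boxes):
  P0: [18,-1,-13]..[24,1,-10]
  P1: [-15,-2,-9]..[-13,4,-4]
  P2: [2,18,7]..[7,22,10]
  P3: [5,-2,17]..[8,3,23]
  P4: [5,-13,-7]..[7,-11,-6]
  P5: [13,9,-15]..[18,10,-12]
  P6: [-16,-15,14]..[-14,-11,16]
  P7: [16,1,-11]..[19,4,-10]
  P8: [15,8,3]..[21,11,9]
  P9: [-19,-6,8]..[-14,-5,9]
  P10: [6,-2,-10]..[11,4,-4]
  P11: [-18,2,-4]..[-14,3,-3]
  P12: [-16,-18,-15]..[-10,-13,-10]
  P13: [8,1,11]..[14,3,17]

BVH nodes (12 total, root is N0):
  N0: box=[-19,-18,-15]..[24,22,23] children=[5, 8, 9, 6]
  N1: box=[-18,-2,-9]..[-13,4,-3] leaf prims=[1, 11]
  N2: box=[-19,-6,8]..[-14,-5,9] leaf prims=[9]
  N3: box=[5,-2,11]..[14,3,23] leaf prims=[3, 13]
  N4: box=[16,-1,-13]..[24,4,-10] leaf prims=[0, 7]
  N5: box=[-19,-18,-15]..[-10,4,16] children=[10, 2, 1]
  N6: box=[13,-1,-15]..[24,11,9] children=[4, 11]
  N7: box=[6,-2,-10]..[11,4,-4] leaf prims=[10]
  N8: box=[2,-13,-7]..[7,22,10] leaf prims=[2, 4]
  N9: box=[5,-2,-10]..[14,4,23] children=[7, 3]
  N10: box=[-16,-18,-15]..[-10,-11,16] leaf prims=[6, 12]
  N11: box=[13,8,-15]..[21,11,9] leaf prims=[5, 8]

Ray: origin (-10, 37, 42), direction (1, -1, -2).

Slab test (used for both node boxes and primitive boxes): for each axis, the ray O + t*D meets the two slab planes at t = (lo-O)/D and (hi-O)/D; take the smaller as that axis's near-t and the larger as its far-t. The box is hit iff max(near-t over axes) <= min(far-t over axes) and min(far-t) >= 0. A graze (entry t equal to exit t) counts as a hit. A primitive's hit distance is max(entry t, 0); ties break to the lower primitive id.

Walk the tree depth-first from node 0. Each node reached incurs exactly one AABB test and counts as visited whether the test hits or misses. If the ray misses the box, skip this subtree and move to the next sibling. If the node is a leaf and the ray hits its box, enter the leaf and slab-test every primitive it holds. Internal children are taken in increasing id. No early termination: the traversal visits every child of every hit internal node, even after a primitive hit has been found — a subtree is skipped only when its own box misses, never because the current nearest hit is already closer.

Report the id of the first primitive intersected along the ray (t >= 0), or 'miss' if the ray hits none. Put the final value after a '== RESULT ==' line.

Traverse from the root:
N0 x:[-9,34] y:[15,55] z:[19/2,57/2] -> hit [15,57/2], descend [5, 6, 8, 9]
  N5 x:[-9,0] y:[33,55] z:[13,57/2] -> miss, prune
  N6 x:[23,34] y:[26,38] z:[33/2,57/2] -> hit [26,57/2], descend [4, 11]
    N4 x:[26,34] y:[33,38] z:[26,55/2] -> miss, prune
    N11 x:[23,31] y:[26,29] z:[33/2,57/2] -> hit [26,57/2] leaf, test {P5@t=27, P8(miss)}
  N8 x:[12,17] y:[15,50] z:[16,49/2] -> hit [16,17] leaf, test {P2@t=16, P4(miss)}
  N9 x:[15,24] y:[33,39] z:[19/2,26] -> miss, prune

7 AABB tests over nodes [0, 5, 6, 4, 11, 8, 9]; 2 leaves entered; closest P2.

== RESULT ==
2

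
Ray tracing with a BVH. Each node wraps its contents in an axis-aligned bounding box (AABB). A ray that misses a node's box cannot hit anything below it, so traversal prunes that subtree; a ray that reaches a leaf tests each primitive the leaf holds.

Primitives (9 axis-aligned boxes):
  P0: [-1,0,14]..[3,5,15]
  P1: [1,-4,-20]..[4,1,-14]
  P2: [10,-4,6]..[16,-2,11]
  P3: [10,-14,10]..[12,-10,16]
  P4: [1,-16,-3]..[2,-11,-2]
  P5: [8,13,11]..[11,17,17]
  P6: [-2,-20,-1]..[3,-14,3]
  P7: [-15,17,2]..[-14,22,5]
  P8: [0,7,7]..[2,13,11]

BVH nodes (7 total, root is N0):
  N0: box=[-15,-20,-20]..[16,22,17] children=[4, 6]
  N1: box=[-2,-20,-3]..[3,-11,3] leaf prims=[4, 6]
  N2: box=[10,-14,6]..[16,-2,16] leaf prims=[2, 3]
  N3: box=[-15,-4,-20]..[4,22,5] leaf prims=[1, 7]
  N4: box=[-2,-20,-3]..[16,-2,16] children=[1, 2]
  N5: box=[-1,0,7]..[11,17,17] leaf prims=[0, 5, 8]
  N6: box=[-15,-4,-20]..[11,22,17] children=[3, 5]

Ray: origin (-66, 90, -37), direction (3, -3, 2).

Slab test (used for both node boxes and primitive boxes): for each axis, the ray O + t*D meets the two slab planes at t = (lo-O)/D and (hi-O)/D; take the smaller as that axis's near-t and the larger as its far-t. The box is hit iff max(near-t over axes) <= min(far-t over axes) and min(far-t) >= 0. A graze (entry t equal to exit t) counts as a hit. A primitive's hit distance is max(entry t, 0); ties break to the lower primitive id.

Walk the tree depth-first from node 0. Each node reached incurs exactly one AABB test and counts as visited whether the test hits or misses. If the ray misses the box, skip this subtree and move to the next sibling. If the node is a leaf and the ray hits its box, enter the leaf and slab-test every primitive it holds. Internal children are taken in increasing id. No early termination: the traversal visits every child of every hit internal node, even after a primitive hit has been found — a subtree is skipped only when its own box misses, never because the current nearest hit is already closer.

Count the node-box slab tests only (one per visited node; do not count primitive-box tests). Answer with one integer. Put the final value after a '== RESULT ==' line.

Trace the traversal:
N0 x:[17,82/3] y:[68/3,110/3] z:[17/2,27] -> hit [68/3,27], descend [4, 6]
  N4 x:[64/3,82/3] y:[92/3,110/3] z:[17,53/2] -> miss, prune
  N6 x:[17,77/3] y:[68/3,94/3] z:[17/2,27] -> hit [68/3,77/3], descend [3, 5]
    N3 x:[17,70/3] y:[68/3,94/3] z:[17/2,21] -> miss, prune
    N5 x:[65/3,77/3] y:[73/3,30] z:[22,27] -> hit [73/3,77/3] leaf, test {P0(miss), P5@t=74/3, P8(miss)}

Visited [0, 4, 6, 3, 5]. Tests: 5 box, 1 leaf. Nearest: P5.

== RESULT ==
5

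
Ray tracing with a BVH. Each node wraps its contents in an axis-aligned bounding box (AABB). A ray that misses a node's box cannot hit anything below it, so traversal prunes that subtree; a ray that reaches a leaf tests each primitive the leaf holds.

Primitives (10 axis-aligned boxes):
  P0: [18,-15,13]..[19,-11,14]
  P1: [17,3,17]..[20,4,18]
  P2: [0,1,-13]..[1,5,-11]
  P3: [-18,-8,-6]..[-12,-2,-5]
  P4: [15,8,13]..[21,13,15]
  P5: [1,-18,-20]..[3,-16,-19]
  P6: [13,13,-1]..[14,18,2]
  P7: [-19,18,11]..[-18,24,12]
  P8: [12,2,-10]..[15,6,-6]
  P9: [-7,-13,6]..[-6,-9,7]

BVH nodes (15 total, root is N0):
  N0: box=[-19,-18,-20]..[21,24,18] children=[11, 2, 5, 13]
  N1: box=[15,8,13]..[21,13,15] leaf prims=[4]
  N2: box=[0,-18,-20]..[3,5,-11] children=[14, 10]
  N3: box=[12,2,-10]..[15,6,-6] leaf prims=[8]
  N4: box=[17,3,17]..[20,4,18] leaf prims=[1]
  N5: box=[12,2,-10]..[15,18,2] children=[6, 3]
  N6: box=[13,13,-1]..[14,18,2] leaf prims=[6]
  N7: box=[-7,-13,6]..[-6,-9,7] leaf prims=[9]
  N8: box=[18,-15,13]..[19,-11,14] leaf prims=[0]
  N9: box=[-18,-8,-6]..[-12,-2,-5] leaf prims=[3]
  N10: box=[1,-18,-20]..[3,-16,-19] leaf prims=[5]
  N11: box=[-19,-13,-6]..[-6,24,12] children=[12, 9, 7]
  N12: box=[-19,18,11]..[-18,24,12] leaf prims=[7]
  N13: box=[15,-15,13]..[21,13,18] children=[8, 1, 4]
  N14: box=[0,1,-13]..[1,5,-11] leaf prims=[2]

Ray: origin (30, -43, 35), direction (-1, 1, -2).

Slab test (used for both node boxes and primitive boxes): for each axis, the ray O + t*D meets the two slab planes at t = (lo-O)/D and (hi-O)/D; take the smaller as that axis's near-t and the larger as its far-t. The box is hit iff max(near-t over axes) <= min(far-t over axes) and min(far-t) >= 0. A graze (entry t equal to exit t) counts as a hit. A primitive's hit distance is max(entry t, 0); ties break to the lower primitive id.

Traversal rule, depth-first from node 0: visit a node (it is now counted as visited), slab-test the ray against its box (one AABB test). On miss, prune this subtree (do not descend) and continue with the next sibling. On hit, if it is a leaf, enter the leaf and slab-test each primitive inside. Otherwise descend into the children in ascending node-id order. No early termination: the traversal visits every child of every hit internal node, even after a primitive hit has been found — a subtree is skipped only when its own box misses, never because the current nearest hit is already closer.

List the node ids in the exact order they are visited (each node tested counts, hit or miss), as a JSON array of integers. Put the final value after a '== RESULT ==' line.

Walk:
N0 x:[9,49] y:[25,67] z:[17/2,55/2] -> hit [25,55/2], descend [2, 5, 11, 13]
  N2 x:[27,30] y:[25,48] z:[23,55/2] -> hit [27,55/2], descend [10, 14]
    N10 x:[27,29] y:[25,27] z:[27,55/2] -> hit [27,27] leaf, test {P5@t=27}
    N14 x:[29,30] y:[44,48] z:[23,24] -> miss, prune
  N5 x:[15,18] y:[45,61] z:[33/2,45/2] -> miss, prune
  N11 x:[36,49] y:[30,67] z:[23/2,41/2] -> miss, prune
  N13 x:[9,15] y:[28,56] z:[17/2,11] -> miss, prune

Summary -> nodes [0, 2, 10, 14, 5, 11, 13]; box-tests=7; leaf-entries=1; first=P5

== RESULT ==
[0, 2, 10, 14, 5, 11, 13]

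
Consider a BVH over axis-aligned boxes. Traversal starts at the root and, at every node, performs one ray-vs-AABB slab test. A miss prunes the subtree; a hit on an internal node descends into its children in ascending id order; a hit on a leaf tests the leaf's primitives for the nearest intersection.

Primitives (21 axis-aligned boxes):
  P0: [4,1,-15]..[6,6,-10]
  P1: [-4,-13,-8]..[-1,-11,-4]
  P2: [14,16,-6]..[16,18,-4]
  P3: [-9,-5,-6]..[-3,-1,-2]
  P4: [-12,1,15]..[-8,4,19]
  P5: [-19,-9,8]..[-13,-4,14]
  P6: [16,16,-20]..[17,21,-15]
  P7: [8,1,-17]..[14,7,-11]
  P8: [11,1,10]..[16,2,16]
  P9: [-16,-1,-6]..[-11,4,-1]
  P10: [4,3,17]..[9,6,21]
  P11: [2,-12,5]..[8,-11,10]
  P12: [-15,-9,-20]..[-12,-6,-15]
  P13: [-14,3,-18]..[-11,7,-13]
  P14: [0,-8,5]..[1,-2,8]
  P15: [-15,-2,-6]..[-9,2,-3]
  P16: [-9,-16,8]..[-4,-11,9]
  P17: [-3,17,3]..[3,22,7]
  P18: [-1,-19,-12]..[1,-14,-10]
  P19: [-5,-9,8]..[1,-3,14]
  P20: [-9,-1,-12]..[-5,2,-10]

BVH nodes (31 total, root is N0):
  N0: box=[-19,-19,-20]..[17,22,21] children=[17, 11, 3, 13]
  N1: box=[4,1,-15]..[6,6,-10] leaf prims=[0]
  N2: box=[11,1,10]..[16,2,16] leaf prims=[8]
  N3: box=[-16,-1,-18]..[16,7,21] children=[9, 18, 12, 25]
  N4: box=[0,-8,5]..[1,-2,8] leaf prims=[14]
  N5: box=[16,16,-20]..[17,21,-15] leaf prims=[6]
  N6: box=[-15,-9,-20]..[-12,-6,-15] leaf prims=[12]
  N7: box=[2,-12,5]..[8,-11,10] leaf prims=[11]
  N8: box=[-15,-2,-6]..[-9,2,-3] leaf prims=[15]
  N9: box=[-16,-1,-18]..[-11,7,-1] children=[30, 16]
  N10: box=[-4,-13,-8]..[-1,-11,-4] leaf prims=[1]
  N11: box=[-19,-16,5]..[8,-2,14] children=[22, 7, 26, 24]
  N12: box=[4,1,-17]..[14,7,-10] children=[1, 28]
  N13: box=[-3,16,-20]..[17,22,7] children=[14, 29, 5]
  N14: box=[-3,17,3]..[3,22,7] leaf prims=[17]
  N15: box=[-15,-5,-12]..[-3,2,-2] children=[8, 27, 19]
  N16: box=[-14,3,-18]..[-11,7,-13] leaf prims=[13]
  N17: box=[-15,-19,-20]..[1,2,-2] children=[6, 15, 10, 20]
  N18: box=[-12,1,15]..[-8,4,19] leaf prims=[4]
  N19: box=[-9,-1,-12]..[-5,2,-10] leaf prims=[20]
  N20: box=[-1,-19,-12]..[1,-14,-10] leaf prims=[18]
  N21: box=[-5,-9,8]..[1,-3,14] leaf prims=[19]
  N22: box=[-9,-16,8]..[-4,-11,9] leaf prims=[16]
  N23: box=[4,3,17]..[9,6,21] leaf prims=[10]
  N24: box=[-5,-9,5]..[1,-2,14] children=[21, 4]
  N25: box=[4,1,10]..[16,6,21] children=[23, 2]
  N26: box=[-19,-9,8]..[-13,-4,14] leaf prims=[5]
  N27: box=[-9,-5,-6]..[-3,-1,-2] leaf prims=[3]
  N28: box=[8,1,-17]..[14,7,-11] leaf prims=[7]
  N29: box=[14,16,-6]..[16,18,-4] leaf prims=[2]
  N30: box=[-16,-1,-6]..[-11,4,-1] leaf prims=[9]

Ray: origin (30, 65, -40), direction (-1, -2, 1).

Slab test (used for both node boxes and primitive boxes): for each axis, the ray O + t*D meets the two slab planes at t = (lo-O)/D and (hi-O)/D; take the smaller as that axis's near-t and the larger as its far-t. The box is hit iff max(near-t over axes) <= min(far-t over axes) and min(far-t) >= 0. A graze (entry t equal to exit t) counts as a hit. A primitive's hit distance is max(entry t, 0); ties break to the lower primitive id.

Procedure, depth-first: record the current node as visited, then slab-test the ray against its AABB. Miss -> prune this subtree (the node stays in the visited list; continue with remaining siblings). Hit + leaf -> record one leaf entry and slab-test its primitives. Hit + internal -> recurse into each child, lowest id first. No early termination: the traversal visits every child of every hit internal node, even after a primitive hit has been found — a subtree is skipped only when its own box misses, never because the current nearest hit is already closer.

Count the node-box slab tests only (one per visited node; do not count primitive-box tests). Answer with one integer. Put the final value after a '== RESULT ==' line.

Trace the traversal:
N0 x:[13,49] y:[43/2,42] z:[20,61] -> hit [43/2,42], descend [3, 11, 13, 17]
  N3 x:[14,46] y:[29,33] z:[22,61] -> hit [29,33], descend [9, 12, 18, 25]
    N9 x:[41,46] y:[29,33] z:[22,39] -> miss, prune
    N12 x:[16,26] y:[29,32] z:[23,30] -> miss, prune
    N18 x:[38,42] y:[61/2,32] z:[55,59] -> miss, prune
    N25 x:[14,26] y:[59/2,32] z:[50,61] -> miss, prune
  N11 x:[22,49] y:[67/2,81/2] z:[45,54] -> miss, prune
  N13 x:[13,33] y:[43/2,49/2] z:[20,47] -> hit [43/2,49/2], descend [5, 14, 29]
    N5 x:[13,14] y:[22,49/2] z:[20,25] -> miss, prune
    N14 x:[27,33] y:[43/2,24] z:[43,47] -> miss, prune
    N29 x:[14,16] y:[47/2,49/2] z:[34,36] -> miss, prune
  N17 x:[29,45] y:[63/2,42] z:[20,38] -> hit [63/2,38], descend [6, 10, 15, 20]
    N6 x:[42,45] y:[71/2,37] z:[20,25] -> miss, prune
    N10 x:[31,34] y:[38,39] z:[32,36] -> miss, prune
    N15 x:[33,45] y:[63/2,35] z:[28,38] -> hit [33,35], descend [8, 19, 27]
      N8 x:[39,45] y:[63/2,67/2] z:[34,37] -> miss, prune
      N19 x:[35,39] y:[63/2,33] z:[28,30] -> miss, prune
      N27 x:[33,39] y:[33,35] z:[34,38] -> hit [34,35] leaf, test {P3@t=34}
    N20 x:[29,31] y:[79/2,42] z:[28,30] -> miss, prune

order=[0, 3, 9, 12, 18, 25, 11, 13, 5, 14, 29, 17, 6, 10, 15, 8, 19, 27, 20]  |boxes|=19  |leaves|=1  hit=P3

== RESULT ==
19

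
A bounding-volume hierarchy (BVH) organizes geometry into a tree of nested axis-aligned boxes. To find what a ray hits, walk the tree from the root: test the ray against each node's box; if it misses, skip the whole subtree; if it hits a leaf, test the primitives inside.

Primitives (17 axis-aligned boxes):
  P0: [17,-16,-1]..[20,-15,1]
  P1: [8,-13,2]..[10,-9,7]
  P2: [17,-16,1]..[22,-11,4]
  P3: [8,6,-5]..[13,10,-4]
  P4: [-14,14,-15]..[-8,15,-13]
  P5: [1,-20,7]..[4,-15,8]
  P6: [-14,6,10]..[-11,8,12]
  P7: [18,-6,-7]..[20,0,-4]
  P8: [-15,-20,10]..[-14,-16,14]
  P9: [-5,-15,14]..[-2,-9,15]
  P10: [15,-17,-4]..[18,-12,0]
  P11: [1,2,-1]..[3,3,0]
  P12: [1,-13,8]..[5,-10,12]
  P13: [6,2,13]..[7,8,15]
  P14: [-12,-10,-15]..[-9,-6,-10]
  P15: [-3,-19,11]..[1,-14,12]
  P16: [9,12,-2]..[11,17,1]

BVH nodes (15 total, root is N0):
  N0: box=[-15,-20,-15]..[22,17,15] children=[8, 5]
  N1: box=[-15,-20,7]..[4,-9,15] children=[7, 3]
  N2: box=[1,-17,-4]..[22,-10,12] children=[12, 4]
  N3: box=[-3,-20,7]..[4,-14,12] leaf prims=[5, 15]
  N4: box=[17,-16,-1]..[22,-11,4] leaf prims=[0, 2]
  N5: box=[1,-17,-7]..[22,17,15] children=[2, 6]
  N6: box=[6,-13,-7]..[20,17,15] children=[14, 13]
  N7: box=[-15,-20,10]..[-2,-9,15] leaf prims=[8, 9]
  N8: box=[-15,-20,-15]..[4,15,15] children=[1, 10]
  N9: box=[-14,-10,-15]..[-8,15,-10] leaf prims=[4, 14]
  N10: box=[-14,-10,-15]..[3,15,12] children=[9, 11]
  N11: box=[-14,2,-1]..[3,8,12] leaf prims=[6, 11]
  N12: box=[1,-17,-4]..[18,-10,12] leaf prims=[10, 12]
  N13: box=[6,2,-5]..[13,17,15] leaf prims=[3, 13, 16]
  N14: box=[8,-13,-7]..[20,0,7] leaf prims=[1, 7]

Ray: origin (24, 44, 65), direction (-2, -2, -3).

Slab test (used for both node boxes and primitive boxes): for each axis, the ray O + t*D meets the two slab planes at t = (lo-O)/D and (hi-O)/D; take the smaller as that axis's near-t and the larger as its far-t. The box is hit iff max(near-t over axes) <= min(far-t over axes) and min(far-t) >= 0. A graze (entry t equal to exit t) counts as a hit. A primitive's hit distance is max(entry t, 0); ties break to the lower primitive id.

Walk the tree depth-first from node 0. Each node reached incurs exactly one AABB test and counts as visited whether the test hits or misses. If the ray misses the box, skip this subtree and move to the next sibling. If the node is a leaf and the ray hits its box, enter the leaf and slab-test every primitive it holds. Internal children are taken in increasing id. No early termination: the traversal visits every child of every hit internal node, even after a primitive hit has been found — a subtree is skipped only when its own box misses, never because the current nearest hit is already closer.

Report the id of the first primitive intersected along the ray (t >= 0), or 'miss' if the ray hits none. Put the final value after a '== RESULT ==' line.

Trace the traversal:
N0 x:[1,39/2] y:[27/2,32] z:[50/3,80/3] -> hit [50/3,39/2], descend [5, 8]
  N5 x:[1,23/2] y:[27/2,61/2] z:[50/3,24] -> miss, prune
  N8 x:[10,39/2] y:[29/2,32] z:[50/3,80/3] -> hit [50/3,39/2], descend [1, 10]
    N1 x:[10,39/2] y:[53/2,32] z:[50/3,58/3] -> miss, prune
    N10 x:[21/2,19] y:[29/2,27] z:[53/3,80/3] -> hit [53/3,19], descend [9, 11]
      N9 x:[16,19] y:[29/2,27] z:[25,80/3] -> miss, prune
      N11 x:[21/2,19] y:[18,21] z:[53/3,22] -> hit [18,19] leaf, test {P6@t=18, P11(miss)}

Visited [0, 5, 8, 1, 10, 9, 11]. Tests: 7 box, 1 leaf. Nearest: P6.

== RESULT ==
6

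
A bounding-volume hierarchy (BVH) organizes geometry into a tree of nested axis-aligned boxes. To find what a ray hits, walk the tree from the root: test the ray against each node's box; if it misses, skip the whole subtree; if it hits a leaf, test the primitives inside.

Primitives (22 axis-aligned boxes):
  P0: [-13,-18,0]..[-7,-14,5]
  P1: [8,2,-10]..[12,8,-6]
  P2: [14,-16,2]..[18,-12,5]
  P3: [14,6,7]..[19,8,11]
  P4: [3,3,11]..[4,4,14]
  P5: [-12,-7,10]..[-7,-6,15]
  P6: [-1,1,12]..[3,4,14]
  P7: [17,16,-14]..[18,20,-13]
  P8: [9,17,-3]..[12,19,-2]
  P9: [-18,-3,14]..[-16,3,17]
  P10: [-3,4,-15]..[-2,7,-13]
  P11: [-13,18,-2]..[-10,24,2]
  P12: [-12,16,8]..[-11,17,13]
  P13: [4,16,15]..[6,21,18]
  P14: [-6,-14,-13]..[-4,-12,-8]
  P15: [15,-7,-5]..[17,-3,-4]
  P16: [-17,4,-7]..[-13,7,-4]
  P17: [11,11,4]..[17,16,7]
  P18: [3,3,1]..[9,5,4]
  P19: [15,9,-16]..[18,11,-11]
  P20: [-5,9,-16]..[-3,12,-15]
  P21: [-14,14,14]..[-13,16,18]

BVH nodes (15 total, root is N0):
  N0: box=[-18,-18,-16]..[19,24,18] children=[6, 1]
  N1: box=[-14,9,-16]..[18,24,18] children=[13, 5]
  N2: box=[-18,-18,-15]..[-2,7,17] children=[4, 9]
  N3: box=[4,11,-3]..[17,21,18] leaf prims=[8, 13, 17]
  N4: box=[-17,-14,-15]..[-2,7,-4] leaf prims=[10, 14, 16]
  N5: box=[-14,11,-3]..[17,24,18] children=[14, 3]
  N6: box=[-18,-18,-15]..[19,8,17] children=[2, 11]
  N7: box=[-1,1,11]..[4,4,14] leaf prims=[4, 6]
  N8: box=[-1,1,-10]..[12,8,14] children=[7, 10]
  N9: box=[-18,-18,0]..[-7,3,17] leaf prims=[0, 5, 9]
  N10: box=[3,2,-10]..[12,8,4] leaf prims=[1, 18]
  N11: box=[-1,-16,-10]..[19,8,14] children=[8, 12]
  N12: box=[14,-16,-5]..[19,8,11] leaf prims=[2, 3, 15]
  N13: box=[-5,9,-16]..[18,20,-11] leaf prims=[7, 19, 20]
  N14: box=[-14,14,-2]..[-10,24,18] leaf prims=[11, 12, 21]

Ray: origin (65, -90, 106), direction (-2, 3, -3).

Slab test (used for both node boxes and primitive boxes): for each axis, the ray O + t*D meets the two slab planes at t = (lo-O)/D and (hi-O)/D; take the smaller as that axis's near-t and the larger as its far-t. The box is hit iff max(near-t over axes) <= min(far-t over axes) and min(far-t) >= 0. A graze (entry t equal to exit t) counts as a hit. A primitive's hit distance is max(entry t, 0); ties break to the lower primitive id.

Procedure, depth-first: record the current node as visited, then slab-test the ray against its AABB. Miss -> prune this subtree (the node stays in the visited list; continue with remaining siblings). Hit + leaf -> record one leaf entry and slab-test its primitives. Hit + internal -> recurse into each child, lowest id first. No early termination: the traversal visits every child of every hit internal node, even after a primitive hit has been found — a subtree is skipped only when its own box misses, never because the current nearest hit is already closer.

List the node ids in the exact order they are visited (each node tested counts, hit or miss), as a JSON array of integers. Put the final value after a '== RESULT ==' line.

Walk:
N0 x:[23,83/2] y:[24,38] z:[88/3,122/3] -> hit [88/3,38], descend [1, 6]
  N1 x:[47/2,79/2] y:[33,38] z:[88/3,122/3] -> hit [33,38], descend [5, 13]
    N5 x:[24,79/2] y:[101/3,38] z:[88/3,109/3] -> hit [101/3,109/3], descend [3, 14]
      N3 x:[24,61/2] y:[101/3,37] z:[88/3,109/3] -> miss, prune
      N14 x:[75/2,79/2] y:[104/3,38] z:[88/3,36] -> miss, prune
    N13 x:[47/2,35] y:[33,110/3] z:[39,122/3] -> miss, prune
  N6 x:[23,83/2] y:[24,98/3] z:[89/3,121/3] -> hit [89/3,98/3], descend [2, 11]
    N2 x:[67/2,83/2] y:[24,97/3] z:[89/3,121/3] -> miss, prune
    N11 x:[23,33] y:[74/3,98/3] z:[92/3,116/3] -> hit [92/3,98/3], descend [8, 12]
      N8 x:[53/2,33] y:[91/3,98/3] z:[92/3,116/3] -> hit [92/3,98/3], descend [7, 10]
        N7 x:[61/2,33] y:[91/3,94/3] z:[92/3,95/3] -> hit [92/3,94/3] leaf, test {P4@t=31, P6@t=31}
        N10 x:[53/2,31] y:[92/3,98/3] z:[34,116/3] -> miss, prune
      N12 x:[23,51/2] y:[74/3,98/3] z:[95/3,37] -> miss, prune

order=[0, 1, 5, 3, 14, 13, 6, 2, 11, 8, 7, 10, 12]  |boxes|=13  |leaves|=1  hit=P4

== RESULT ==
[0, 1, 5, 3, 14, 13, 6, 2, 11, 8, 7, 10, 12]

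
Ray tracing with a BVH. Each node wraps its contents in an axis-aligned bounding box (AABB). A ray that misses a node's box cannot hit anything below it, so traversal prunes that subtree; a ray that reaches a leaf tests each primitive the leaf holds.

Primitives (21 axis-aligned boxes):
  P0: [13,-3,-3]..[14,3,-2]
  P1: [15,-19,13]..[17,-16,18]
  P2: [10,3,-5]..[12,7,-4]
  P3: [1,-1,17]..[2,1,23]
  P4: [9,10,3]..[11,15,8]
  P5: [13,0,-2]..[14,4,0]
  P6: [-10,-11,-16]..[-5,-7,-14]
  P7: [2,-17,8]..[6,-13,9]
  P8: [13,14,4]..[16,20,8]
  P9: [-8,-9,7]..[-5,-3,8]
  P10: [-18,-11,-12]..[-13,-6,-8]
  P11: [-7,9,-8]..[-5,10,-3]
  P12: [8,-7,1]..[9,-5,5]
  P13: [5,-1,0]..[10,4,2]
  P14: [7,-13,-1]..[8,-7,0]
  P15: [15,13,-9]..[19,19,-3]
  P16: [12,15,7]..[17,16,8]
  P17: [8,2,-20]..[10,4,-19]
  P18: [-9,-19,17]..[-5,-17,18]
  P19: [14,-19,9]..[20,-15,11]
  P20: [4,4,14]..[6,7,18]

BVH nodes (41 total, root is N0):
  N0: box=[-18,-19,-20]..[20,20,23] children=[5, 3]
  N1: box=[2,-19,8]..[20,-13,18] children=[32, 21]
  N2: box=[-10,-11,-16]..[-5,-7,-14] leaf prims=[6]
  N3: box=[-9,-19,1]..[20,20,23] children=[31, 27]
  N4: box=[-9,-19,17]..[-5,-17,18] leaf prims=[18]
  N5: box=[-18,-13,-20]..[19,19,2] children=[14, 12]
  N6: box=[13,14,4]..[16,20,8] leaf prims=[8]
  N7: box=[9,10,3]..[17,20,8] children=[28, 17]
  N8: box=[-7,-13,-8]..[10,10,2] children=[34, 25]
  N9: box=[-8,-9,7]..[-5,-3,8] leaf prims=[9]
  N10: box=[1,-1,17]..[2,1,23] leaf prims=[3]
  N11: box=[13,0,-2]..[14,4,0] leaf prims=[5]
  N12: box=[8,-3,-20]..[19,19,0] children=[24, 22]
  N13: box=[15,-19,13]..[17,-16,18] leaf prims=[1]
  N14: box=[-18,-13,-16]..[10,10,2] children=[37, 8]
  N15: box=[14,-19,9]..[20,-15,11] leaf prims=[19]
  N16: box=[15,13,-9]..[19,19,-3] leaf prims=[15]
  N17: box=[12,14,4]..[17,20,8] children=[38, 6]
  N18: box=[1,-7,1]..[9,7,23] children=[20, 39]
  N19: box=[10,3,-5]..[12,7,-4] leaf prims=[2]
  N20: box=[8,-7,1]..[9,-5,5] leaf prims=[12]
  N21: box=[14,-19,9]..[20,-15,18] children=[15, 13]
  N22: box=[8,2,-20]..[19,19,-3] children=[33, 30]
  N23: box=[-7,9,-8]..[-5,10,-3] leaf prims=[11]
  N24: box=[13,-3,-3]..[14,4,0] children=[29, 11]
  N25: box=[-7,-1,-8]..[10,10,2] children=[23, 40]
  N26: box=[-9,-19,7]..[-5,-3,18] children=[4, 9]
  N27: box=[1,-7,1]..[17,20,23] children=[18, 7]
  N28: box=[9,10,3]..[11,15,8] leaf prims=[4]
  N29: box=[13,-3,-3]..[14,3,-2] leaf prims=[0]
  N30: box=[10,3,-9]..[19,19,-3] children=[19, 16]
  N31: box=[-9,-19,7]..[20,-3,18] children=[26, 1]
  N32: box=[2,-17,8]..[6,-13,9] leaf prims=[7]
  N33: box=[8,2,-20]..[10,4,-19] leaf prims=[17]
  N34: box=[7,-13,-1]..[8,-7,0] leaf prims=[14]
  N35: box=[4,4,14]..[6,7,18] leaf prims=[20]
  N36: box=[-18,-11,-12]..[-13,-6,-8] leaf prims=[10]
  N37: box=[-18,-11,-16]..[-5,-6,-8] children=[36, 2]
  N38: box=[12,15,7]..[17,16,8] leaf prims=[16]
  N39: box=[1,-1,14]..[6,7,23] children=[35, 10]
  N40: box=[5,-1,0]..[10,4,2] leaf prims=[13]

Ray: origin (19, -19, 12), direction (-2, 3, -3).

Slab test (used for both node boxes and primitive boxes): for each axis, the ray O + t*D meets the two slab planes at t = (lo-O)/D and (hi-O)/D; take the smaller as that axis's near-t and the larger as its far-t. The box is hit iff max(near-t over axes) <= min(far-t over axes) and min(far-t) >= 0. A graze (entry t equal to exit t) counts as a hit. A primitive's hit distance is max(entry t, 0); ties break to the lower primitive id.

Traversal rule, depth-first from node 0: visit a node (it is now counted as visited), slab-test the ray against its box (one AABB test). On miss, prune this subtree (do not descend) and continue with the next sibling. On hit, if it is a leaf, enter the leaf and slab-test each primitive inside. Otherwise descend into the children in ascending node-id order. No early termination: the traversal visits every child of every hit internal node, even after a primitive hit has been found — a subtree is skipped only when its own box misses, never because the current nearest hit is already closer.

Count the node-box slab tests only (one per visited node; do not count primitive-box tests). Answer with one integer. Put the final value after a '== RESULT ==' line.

Traverse from the root:
N0 x:[-1/2,37/2] y:[0,13] z:[-11/3,32/3] -> hit [0,32/3], descend [3, 5]
  N3 x:[-1/2,14] y:[0,13] z:[-11/3,11/3] -> hit [0,11/3], descend [27, 31]
    N27 x:[1,9] y:[4,13] z:[-11/3,11/3] -> miss, prune
    N31 x:[-1/2,14] y:[0,16/3] z:[-2,5/3] -> hit [0,5/3], descend [1, 26]
      N1 x:[-1/2,17/2] y:[0,2] z:[-2,4/3] -> hit [0,4/3], descend [21, 32]
        N21 x:[-1/2,5/2] y:[0,4/3] z:[-2,1] -> hit [0,1], descend [13, 15]
          N13 x:[1,2] y:[0,1] z:[-2,-1/3] -> miss, prune
          N15 x:[-1/2,5/2] y:[0,4/3] z:[1/3,1] -> hit [1/3,1] leaf, test {P19@t=1/3}
        N32 x:[13/2,17/2] y:[2/3,2] z:[1,4/3] -> miss, prune
      N26 x:[12,14] y:[0,16/3] z:[-2,5/3] -> miss, prune
  N5 x:[0,37/2] y:[2,38/3] z:[10/3,32/3] -> hit [10/3,32/3], descend [12, 14]
    N12 x:[0,11/2] y:[16/3,38/3] z:[4,32/3] -> hit [16/3,11/2], descend [22, 24]
      N22 x:[0,11/2] y:[7,38/3] z:[5,32/3] -> miss, prune
      N24 x:[5/2,3] y:[16/3,23/3] z:[4,5] -> miss, prune
    N14 x:[9/2,37/2] y:[2,29/3] z:[10/3,28/3] -> hit [9/2,28/3], descend [8, 37]
      N8 x:[9/2,13] y:[2,29/3] z:[10/3,20/3] -> hit [9/2,20/3], descend [25, 34]
        N25 x:[9/2,13] y:[6,29/3] z:[10/3,20/3] -> hit [6,20/3], descend [23, 40]
          N23 x:[12,13] y:[28/3,29/3] z:[5,20/3] -> miss, prune
          N40 x:[9/2,7] y:[6,23/3] z:[10/3,4] -> miss, prune
        N34 x:[11/2,6] y:[2,4] z:[4,13/3] -> miss, prune
      N37 x:[12,37/2] y:[8/3,13/3] z:[20/3,28/3] -> miss, prune

Summary -> nodes [0, 3, 27, 31, 1, 21, 13, 15, 32, 26, 5, 12, 22, 24, 14, 8, 25, 23, 40, 34, 37]; box-tests=21; leaf-entries=1; first=P19

== RESULT ==
21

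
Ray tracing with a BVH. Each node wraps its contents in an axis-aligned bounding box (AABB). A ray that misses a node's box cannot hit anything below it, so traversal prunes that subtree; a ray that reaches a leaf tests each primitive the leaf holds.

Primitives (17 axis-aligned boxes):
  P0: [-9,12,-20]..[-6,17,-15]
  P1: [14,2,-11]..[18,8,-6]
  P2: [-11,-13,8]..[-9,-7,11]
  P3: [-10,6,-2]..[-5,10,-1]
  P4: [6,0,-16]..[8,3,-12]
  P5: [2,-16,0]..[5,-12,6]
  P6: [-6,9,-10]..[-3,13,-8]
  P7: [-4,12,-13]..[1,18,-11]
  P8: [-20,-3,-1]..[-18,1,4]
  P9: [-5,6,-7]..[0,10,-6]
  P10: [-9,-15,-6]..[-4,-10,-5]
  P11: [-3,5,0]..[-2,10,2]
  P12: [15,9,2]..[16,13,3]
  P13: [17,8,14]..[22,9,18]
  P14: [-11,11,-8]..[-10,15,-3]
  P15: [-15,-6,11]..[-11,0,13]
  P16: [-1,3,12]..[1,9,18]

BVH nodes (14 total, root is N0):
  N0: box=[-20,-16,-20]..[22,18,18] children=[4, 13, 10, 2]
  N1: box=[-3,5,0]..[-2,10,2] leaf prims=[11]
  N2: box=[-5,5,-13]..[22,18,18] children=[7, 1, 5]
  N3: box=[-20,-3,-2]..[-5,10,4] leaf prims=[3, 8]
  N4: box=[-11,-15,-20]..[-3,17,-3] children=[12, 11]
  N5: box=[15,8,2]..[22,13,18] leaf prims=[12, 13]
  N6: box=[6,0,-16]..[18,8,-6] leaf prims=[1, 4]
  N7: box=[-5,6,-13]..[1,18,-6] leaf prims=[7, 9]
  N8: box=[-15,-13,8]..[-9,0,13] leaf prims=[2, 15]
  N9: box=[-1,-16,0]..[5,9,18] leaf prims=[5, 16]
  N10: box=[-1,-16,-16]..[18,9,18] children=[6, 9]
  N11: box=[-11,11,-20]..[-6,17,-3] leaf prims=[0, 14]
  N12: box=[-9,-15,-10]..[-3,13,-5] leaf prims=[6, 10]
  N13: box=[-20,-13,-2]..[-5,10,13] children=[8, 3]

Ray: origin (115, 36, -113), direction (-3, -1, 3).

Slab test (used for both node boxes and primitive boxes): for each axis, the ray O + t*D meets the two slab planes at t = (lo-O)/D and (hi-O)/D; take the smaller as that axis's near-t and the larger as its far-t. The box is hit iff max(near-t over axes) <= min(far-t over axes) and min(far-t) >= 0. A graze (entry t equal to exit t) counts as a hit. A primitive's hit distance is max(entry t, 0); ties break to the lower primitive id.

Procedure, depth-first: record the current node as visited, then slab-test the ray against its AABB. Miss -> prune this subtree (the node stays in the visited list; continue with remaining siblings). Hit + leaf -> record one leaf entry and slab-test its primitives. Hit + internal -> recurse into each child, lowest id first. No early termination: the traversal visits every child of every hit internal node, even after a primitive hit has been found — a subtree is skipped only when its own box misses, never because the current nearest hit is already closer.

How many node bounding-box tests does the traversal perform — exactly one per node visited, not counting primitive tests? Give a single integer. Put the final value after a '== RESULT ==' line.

Walk:
N0 x:[31,45] y:[18,52] z:[31,131/3] -> hit [31,131/3], descend [2, 4, 10, 13]
  N2 x:[31,40] y:[18,31] z:[100/3,131/3] -> miss, prune
  N4 x:[118/3,42] y:[19,51] z:[31,110/3] -> miss, prune
  N10 x:[97/3,116/3] y:[27,52] z:[97/3,131/3] -> hit [97/3,116/3], descend [6, 9]
    N6 x:[97/3,109/3] y:[28,36] z:[97/3,107/3] -> hit [97/3,107/3] leaf, test {P1(miss), P4(miss)}
    N9 x:[110/3,116/3] y:[27,52] z:[113/3,131/3] -> hit [113/3,116/3] leaf, test {P5(miss), P16(miss)}
  N13 x:[40,45] y:[26,49] z:[37,42] -> hit [40,42], descend [3, 8]
    N3 x:[40,45] y:[26,39] z:[37,39] -> miss, prune
    N8 x:[124/3,130/3] y:[36,49] z:[121/3,42] -> hit [124/3,42] leaf, test {P2(miss), P15@t=42}

Visited [0, 2, 4, 10, 6, 9, 13, 3, 8]. Tests: 9 box, 3 leaf. Nearest: P15.

== RESULT ==
9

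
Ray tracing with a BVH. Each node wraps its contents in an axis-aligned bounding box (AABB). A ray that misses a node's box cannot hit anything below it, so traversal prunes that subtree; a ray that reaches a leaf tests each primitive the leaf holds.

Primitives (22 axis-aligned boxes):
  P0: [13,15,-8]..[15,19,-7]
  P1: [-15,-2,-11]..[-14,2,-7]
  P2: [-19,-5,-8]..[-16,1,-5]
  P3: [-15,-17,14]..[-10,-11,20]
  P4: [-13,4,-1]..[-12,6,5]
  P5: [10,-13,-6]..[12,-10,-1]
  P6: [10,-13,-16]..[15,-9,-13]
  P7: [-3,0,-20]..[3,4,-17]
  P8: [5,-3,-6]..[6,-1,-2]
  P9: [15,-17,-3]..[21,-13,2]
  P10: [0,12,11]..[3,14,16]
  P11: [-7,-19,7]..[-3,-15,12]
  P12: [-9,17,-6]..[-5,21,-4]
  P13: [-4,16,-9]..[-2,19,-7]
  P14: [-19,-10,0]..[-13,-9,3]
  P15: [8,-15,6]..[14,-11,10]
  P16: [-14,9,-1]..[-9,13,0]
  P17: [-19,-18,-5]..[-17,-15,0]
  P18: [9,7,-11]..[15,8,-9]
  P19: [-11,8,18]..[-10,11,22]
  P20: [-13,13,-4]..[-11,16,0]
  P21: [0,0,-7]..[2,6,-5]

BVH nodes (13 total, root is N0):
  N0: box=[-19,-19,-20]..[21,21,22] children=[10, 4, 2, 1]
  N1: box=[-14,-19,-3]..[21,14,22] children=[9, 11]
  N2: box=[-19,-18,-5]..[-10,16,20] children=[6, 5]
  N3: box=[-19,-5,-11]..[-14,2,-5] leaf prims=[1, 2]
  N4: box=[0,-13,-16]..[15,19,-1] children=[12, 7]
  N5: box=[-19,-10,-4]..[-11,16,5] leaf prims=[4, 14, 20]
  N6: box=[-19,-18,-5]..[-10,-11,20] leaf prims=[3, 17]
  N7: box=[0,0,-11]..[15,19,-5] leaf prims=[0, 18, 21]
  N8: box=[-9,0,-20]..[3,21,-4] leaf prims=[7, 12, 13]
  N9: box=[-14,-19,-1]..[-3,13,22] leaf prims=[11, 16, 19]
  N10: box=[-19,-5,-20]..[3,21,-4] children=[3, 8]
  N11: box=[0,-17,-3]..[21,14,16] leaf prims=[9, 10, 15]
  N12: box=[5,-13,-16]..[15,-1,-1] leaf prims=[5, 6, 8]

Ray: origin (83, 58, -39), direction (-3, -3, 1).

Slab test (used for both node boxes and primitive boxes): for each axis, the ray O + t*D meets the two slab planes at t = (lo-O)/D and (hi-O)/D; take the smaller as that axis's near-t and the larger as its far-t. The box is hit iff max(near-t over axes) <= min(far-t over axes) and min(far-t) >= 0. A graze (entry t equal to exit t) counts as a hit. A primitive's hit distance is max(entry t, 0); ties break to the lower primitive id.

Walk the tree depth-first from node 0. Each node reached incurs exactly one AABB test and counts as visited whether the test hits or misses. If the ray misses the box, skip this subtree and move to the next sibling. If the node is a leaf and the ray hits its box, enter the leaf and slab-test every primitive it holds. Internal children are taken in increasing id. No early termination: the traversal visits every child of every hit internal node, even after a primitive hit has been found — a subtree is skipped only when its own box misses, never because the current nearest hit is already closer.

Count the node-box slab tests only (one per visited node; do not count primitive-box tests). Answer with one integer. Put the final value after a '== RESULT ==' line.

Trace the traversal:
N0 x:[62/3,34] y:[37/3,77/3] z:[19,61] -> hit [62/3,77/3], descend [1, 2, 4, 10]
  N1 x:[62/3,97/3] y:[44/3,77/3] z:[36,61] -> miss, prune
  N2 x:[31,34] y:[14,76/3] z:[34,59] -> miss, prune
  N4 x:[68/3,83/3] y:[13,71/3] z:[23,38] -> hit [23,71/3], descend [7, 12]
    N7 x:[68/3,83/3] y:[13,58/3] z:[28,34] -> miss, prune
    N12 x:[68/3,26] y:[59/3,71/3] z:[23,38] -> hit [23,71/3] leaf, test {P5(miss), P6@t=23, P8(miss)}
  N10 x:[80/3,34] y:[37/3,21] z:[19,35] -> miss, prune

Summary -> nodes [0, 1, 2, 4, 7, 12, 10]; box-tests=7; leaf-entries=1; first=P6

== RESULT ==
7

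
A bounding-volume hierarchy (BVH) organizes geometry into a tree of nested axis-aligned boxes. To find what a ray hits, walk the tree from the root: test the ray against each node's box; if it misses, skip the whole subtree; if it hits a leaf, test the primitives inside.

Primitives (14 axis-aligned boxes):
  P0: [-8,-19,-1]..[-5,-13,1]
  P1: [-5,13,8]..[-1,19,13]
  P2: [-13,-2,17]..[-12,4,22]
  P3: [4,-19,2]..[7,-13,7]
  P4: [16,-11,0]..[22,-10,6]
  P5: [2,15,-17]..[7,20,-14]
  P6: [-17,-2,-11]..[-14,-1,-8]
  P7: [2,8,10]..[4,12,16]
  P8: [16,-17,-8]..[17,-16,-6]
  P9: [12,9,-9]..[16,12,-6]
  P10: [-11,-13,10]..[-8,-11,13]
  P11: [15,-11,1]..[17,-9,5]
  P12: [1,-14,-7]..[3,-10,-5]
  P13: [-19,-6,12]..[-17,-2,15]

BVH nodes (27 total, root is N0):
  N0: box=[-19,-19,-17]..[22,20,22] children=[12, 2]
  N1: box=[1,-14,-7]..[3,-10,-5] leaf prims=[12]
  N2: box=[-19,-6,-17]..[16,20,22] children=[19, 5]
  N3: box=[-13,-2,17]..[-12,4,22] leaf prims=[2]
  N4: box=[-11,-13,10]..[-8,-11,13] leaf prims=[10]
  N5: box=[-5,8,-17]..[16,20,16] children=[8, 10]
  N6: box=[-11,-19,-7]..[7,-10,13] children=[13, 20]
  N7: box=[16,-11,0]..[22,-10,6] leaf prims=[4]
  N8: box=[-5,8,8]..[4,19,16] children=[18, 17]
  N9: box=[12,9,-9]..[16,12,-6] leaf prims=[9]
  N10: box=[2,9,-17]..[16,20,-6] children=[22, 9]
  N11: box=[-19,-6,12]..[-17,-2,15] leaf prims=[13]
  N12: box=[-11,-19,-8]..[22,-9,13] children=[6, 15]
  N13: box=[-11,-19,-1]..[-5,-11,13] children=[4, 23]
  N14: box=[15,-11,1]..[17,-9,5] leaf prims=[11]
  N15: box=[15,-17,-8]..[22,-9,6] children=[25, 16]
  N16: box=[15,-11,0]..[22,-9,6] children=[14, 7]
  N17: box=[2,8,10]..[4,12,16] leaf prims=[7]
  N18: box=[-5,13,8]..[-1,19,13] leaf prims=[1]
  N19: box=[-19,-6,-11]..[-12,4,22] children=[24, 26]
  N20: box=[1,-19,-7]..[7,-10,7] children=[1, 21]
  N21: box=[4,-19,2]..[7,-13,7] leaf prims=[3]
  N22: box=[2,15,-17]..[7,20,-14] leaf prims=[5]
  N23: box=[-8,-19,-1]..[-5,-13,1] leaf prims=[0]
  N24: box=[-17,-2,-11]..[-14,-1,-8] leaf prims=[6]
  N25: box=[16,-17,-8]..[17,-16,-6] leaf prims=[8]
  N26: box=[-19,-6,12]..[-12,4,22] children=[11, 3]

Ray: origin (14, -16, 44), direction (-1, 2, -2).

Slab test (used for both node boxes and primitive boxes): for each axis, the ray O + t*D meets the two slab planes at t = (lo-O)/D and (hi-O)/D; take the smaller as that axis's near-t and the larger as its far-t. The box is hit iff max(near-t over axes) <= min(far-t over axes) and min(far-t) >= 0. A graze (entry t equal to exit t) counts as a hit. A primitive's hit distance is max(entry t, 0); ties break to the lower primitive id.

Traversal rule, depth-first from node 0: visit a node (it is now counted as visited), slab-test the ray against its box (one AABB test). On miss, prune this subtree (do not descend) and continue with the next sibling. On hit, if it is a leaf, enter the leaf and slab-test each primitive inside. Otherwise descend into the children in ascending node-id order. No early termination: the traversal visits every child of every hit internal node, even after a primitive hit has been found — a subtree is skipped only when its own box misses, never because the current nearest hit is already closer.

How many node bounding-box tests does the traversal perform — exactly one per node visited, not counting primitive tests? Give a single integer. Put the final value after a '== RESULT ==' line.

Walk:
N0 x:[-8,33] y:[-3/2,18] z:[11,61/2] -> hit [11,18], descend [2, 12]
  N2 x:[-2,33] y:[5,18] z:[11,61/2] -> hit [11,18], descend [5, 19]
    N5 x:[-2,19] y:[12,18] z:[14,61/2] -> hit [14,18], descend [8, 10]
      N8 x:[10,19] y:[12,35/2] z:[14,18] -> hit [14,35/2], descend [17, 18]
        N17 x:[10,12] y:[12,14] z:[14,17] -> miss, prune
        N18 x:[15,19] y:[29/2,35/2] z:[31/2,18] -> hit [31/2,35/2] leaf, test {P1@t=31/2}
      N10 x:[-2,12] y:[25/2,18] z:[25,61/2] -> miss, prune
    N19 x:[26,33] y:[5,10] z:[11,55/2] -> miss, prune
  N12 x:[-8,25] y:[-3/2,7/2] z:[31/2,26] -> miss, prune

Summary -> nodes [0, 2, 5, 8, 17, 18, 10, 19, 12]; box-tests=9; leaf-entries=1; first=P1

== RESULT ==
9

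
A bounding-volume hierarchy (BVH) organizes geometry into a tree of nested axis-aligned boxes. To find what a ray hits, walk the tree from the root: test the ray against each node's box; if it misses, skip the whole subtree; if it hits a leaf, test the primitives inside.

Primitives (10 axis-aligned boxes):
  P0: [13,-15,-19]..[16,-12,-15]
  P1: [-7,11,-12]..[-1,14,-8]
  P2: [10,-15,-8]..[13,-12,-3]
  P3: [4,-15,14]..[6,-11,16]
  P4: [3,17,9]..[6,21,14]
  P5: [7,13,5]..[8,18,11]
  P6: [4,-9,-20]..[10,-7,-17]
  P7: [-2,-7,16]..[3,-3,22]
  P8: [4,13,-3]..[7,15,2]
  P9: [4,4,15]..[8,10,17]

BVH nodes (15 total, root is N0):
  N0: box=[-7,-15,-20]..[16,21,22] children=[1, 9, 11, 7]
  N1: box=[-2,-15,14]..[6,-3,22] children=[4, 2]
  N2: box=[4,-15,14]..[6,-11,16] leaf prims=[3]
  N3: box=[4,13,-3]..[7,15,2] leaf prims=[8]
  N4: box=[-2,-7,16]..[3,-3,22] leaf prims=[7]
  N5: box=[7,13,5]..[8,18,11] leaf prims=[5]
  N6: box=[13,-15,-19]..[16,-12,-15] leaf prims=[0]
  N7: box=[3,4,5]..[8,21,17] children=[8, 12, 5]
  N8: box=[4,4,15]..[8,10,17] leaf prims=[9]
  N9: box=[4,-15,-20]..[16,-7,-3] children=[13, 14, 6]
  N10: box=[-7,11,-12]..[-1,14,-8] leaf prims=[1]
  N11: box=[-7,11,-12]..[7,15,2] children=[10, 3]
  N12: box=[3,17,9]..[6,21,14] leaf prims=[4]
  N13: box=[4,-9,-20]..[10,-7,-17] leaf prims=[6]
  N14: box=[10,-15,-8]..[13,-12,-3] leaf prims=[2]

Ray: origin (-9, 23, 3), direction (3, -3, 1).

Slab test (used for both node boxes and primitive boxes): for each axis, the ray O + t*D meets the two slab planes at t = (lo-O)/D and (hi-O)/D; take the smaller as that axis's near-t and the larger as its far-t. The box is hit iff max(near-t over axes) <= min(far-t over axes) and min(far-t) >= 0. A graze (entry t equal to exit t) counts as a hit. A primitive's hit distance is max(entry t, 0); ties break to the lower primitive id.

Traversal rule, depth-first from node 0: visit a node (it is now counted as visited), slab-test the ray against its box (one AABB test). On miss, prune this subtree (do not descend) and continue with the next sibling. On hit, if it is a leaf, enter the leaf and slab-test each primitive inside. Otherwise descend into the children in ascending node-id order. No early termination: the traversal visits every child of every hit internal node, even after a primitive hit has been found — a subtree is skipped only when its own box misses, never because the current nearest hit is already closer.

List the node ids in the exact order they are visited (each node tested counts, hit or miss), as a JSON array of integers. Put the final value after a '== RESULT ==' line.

Traverse from the root:
N0 x:[2/3,25/3] y:[2/3,38/3] z:[-23,19] -> hit [2/3,25/3], descend [1, 7, 9, 11]
  N1 x:[7/3,5] y:[26/3,38/3] z:[11,19] -> miss, prune
  N7 x:[4,17/3] y:[2/3,19/3] z:[2,14] -> hit [4,17/3], descend [5, 8, 12]
    N5 x:[16/3,17/3] y:[5/3,10/3] z:[2,8] -> miss, prune
    N8 x:[13/3,17/3] y:[13/3,19/3] z:[12,14] -> miss, prune
    N12 x:[4,5] y:[2/3,2] z:[6,11] -> miss, prune
  N9 x:[13/3,25/3] y:[10,38/3] z:[-23,-6] -> miss, prune
  N11 x:[2/3,16/3] y:[8/3,4] z:[-15,-1] -> miss, prune

Visited [0, 1, 7, 5, 8, 12, 9, 11]. Tests: 8 box, 0 leaf. Nearest: miss.

== RESULT ==
[0, 1, 7, 5, 8, 12, 9, 11]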